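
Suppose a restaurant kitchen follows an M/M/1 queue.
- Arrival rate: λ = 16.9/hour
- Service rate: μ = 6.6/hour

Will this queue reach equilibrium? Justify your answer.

Stability requires ρ = λ/(cμ) < 1
ρ = 16.9/(1 × 6.6) = 16.9/6.60 = 2.5606
Since 2.5606 ≥ 1, the system is UNSTABLE.
Queue grows without bound. Need μ > λ = 16.9.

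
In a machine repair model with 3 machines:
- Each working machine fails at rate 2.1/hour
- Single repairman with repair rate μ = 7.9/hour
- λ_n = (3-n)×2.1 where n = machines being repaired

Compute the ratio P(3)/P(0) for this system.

P(3)/P(0) = ∏_{i=0}^{3-1} λ_i/μ_{i+1}
= (3-0)×2.1/7.9 × (3-1)×2.1/7.9 × (3-2)×2.1/7.9
= 0.1127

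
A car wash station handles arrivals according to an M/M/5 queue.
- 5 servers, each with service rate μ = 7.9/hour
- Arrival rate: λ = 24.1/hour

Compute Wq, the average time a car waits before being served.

Traffic intensity: ρ = λ/(cμ) = 24.1/(5×7.9) = 0.6101
Since ρ = 0.6101 < 1, system is stable.
Offered load a = λ/μ = cρ = 24.1/7.9 = 3.0506
P₀ = [ Σₙ₌₀^4 aⁿ/n! + a^5/(5!(1-ρ)) ]⁻¹
Σ = a^0/0! + a^1/1! + a^2/2! + a^3/3! + a^4/4! = 1.0000 + 3.0506 + 4.6532 + 4.7317 + 3.6087 = 17.0442
a^5/(5!(1-ρ)) = 264.2103/(120 × 0.38987) = 5.6474
P₀ = 1/(17.0442 + 5.6474) = 0.04407
Lq = P₀·a^5·ρ / (5!(1-ρ)²) = 0.04407 × 264.2103 × 0.6101 / (120 × 0.1520) = 0.3895
Wq = Lq/λ = 0.3895/24.1 = 0.01616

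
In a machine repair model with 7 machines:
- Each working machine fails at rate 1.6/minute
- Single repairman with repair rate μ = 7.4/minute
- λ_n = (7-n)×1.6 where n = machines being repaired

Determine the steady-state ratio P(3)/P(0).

P(3)/P(0) = ∏_{i=0}^{3-1} λ_i/μ_{i+1}
= (7-0)×1.6/7.4 × (7-1)×1.6/7.4 × (7-2)×1.6/7.4
= 2.1227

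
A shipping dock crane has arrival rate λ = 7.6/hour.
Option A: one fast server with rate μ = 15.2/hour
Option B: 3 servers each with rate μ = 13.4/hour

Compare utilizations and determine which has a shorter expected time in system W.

Option A: single server μ = 15.2 (M/M/1)
  ρ_A = 7.6/15.2 = 0.5000
  W_A = 1/(μ-λ) = 1/(15.2-7.6) = 1/7.60 = 0.1316

Option B: 3 servers μ = 13.4 (M/M/3)
  ρ_B = λ/(cμ) = 7.6/(3×13.4) = 0.1891
  Offered load a = λ/μ = cρ = 7.6/13.4 = 0.5672
  P₀ = [ Σₙ₌₀^2 aⁿ/n! + a^3/(3!(1-ρ)) ]⁻¹
  Σ = a^0/0! + a^1/1! + a^2/2! = 1.0000 + 0.5672 + 0.1608 = 1.7280
  a^3/(3!(1-ρ)) = 0.18244/(6 × 0.81095) = 0.03750
  P₀ = 1/(1.7280 + 0.03750) = 0.5664
  Lq = P₀·a^3·ρ / (3!(1-ρ)²) = 0.5664 × 0.1824 × 0.1891 / (6 × 0.6576) = 0.004951
  Wq_B = Lq/λ = 0.0049512/7.6 = 0.0006515
  W_B = Wq_B + 1/μ = 0.0006515 + 0.07463 = 0.07528

Since W_B = 0.07528 < W_A = 0.1316, Option B (multiple servers) has the shorter time in system.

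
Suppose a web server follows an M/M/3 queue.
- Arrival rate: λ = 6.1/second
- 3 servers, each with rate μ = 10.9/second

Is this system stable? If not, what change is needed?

Stability requires ρ = λ/(cμ) < 1
ρ = 6.1/(3 × 10.9) = 6.1/32.70 = 0.1865
Since 0.1865 < 1, the system is STABLE.
The servers are busy 18.65% of the time.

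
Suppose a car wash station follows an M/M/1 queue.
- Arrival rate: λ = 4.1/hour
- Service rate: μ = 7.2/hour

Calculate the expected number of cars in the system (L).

ρ = λ/μ = 4.1/7.2 = 0.5694
For M/M/1: L = λ/(μ-λ)
L = 4.1/(7.2-4.1) = 4.1/3.10
L = 1.3226 cars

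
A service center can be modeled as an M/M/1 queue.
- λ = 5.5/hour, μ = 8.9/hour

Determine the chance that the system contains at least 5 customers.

ρ = λ/μ = 5.5/8.9 = 0.61798
P(N ≥ n) = ρⁿ
P(N ≥ 5) = 0.61798^5
P(N ≥ 5) = 0.09013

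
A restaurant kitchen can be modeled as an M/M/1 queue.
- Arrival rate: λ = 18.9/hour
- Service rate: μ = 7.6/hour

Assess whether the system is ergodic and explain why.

Stability requires ρ = λ/(cμ) < 1
ρ = 18.9/(1 × 7.6) = 18.9/7.60 = 2.4868
Since 2.4868 ≥ 1, the system is UNSTABLE.
Queue grows without bound. Need μ > λ = 18.9.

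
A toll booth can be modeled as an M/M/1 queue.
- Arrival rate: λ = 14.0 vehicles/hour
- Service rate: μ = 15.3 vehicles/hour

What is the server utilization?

Server utilization: ρ = λ/μ
ρ = 14.0/15.3 = 0.9150
The server is busy 91.50% of the time.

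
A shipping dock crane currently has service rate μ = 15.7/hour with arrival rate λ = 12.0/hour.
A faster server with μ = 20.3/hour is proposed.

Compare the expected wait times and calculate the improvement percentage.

System 1: ρ₁ = 12.0/15.7 = 0.7643, W₁ = 1/(15.7-12.0) = 0.2703
System 2: ρ₂ = 12.0/20.3 = 0.5911, W₂ = 1/(20.3-12.0) = 0.1205
Improvement: (W₁-W₂)/W₁ = (0.2703-0.1205)/0.2703 = 55.42%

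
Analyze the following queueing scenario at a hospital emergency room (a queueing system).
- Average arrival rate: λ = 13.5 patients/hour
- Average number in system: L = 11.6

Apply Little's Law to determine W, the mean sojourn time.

Little's Law: L = λW, so W = L/λ
W = 11.6/13.5 = 0.8593 hours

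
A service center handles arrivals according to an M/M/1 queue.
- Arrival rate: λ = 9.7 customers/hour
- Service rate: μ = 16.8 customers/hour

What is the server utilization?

Server utilization: ρ = λ/μ
ρ = 9.7/16.8 = 0.5774
The server is busy 57.74% of the time.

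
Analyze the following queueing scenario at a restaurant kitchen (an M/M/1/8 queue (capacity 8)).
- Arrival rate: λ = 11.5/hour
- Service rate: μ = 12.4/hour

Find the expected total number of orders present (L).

ρ = λ/μ = 11.5/12.4 = 0.92742
P₀ = (1-ρ)/(1-ρ^(K+1)) = (1-0.92742)/(1-0.92742^9) = 0.07258/0.4924 = 0.1474
P_K = P₀×ρ^K = 0.14739 × 0.92742^8 = 0.14739 × 0.54728 = 0.08066
L = ρ[1 - (K+1)ρ^K + Kρ^(K+1)] / [(1-ρ)(1-ρ^(K+1))]
L = 0.92742 × (1 - 9×0.547283 + 8×0.507561) / ((1 - 0.92742) × (1 - 0.507561)) = 3.5015 orders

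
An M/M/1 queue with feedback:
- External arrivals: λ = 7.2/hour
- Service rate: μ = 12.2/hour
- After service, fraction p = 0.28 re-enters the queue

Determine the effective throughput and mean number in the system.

Effective arrival rate: λ_eff = λ/(1-p) = 7.2/(1-0.28) = 7.2/0.72 = 10.0000
ρ = λ_eff/μ = 10.0000/12.2 = 0.819672
L = ρ/(1-ρ) = 0.819672/(1-0.819672) = 4.5455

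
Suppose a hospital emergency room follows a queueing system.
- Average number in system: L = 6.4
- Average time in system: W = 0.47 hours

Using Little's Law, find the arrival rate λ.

Little's Law: L = λW, so λ = L/W
λ = 6.4/0.47 = 13.6170 patients/hour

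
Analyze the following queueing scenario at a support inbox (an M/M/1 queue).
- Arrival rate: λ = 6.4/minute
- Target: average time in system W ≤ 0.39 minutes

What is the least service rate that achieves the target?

For M/M/1: W = 1/(μ-λ)
Need W ≤ 0.39, so 1/(μ-λ) ≤ 0.39
μ - λ ≥ 1/0.39 = 2.5641
μ ≥ 6.4 + 2.5641 = 8.9641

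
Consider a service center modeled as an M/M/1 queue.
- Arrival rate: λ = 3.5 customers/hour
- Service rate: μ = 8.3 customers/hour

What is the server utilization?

Server utilization: ρ = λ/μ
ρ = 3.5/8.3 = 0.4217
The server is busy 42.17% of the time.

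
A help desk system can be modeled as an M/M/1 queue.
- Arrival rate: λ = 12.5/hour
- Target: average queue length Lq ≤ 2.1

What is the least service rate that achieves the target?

For M/M/1: Lq = λ²/(μ(μ-λ))
Need Lq ≤ 2.1, i.e. μ(μ-λ) ≥ λ²/2.1
μ² - 12.5μ - 156.25/2.1 ≥ 0  →  μ² - 12.5μ - 74.40476 ≥ 0
Quadratic formula (positive root): μ = [λ + √(λ² + 4×74.40476)]/2
Discriminant: 156.25 + 4×74.40476 = 453.8690, √453.8690 = 21.3042
μ ≥ (12.5 + 21.3042)/2 = 16.9021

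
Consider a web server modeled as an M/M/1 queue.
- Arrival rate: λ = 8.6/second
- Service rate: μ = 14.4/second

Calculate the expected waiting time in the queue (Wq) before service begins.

First, compute utilization: ρ = λ/μ = 8.6/14.4 = 0.5972
For M/M/1: Wq = λ/(μ(μ-λ))
Wq = 8.6/(14.4 × (14.4-8.6))
Wq = 8.6/(14.4 × 5.80)
Wq = 0.1030 seconds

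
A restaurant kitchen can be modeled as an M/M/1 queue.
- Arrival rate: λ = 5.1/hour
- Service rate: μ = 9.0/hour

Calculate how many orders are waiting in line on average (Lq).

ρ = λ/μ = 5.1/9.0 = 0.5667
For M/M/1: Lq = λ²/(μ(μ-λ))
Lq = 26.01/(9.0 × 3.90)
Lq = 0.7410 orders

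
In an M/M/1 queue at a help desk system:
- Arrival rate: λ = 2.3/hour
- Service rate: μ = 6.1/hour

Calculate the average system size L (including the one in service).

ρ = λ/μ = 2.3/6.1 = 0.3770
For M/M/1: L = λ/(μ-λ)
L = 2.3/(6.1-2.3) = 2.3/3.80
L = 0.6053 tickets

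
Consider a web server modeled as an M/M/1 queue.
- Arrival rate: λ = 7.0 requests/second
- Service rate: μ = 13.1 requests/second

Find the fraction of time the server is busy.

Server utilization: ρ = λ/μ
ρ = 7.0/13.1 = 0.5344
The server is busy 53.44% of the time.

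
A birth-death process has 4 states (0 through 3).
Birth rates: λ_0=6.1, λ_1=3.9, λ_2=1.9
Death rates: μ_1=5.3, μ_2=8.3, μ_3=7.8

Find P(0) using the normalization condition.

Ratios P(n)/P(0) = (λ₀···λₙ₋₁)/(μ₁···μₙ):
P(1)/P(0) = (6.1)/(5.3) = 1.15094
P(2)/P(0) = (6.1×3.9)/(5.3×8.3) = 0.540805
P(3)/P(0) = (6.1×3.9×1.9)/(5.3×8.3×7.8) = 0.131734

Normalization: ∑ P(n) = 1
P(0) × (1.00000 + 1.15094 + 0.540805 + 0.131734) = 1
P(0) × 2.8235 = 1
P(0) = 1/2.8235 = 0.3542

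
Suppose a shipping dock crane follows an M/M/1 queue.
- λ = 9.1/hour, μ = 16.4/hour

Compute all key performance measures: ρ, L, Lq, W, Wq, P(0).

Step 1: ρ = λ/μ = 9.1/16.4 = 0.5549
Step 2: L = λ/(μ-λ) = 9.1/7.30 = 1.2466
Step 3: Lq = λ²/(μ(μ-λ)) = 82.81/(16.4×7.30) = 0.6917
Step 4: W = 1/(μ-λ) = 1/7.30 = 0.13699
Step 5: Wq = λ/(μ(μ-λ)) = 9.1/(16.4×7.30) = 0.07601
Step 6: P(0) = 1-ρ = 0.4451
Verify: L = λW = 9.1×0.13699 = 1.2466 ✔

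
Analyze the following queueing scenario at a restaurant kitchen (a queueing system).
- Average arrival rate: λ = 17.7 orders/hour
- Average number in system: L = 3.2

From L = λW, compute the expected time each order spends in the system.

Little's Law: L = λW, so W = L/λ
W = 3.2/17.7 = 0.1808 hours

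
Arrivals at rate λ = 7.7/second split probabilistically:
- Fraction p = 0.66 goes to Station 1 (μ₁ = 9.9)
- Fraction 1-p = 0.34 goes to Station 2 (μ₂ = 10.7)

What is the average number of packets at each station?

Effective rates: λ₁ = 7.7×0.66 = 5.082, λ₂ = 7.7×0.34 = 2.618
Station 1: ρ₁ = 5.082/9.9 = 0.51333, L₁ = ρ₁/(1-ρ₁) = 0.51333/(1-0.51333) = 1.0548
Station 2: ρ₂ = 2.618/10.7 = 0.24467, L₂ = ρ₂/(1-ρ₂) = 0.24467/(1-0.24467) = 0.3239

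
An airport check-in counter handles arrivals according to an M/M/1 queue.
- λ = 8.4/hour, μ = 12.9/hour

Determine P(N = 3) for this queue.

ρ = λ/μ = 8.4/12.9 = 0.65116
P(n) = (1-ρ)ρⁿ
P(3) = (1-0.65116) × 0.65116^3
P(3) = 0.34884 × 0.27610
P(3) = 0.09631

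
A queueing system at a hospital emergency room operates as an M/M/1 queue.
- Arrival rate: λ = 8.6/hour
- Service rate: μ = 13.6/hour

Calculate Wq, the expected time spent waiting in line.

First, compute utilization: ρ = λ/μ = 8.6/13.6 = 0.6324
For M/M/1: Wq = λ/(μ(μ-λ))
Wq = 8.6/(13.6 × (13.6-8.6))
Wq = 8.6/(13.6 × 5.00)
Wq = 0.1265 hours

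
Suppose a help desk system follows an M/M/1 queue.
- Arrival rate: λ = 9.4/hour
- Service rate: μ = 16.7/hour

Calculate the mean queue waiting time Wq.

First, compute utilization: ρ = λ/μ = 9.4/16.7 = 0.5629
For M/M/1: Wq = λ/(μ(μ-λ))
Wq = 9.4/(16.7 × (16.7-9.4))
Wq = 9.4/(16.7 × 7.30)
Wq = 0.07711 hours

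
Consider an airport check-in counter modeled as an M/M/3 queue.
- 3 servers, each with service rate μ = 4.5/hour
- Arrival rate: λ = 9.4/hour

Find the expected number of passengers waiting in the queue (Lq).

Traffic intensity: ρ = λ/(cμ) = 9.4/(3×4.5) = 0.6963
Since ρ = 0.6963 < 1, system is stable.
Offered load a = λ/μ = cρ = 9.4/4.5 = 2.0889
P₀ = [ Σₙ₌₀^2 aⁿ/n! + a^3/(3!(1-ρ)) ]⁻¹
Σ = a^0/0! + a^1/1! + a^2/2! = 1.0000 + 2.0889 + 2.1817 = 5.2706
a^3/(3!(1-ρ)) = 9.11478/(6 × 0.303704) = 5.0020
P₀ = 1/(5.2706 + 5.0020) = 0.09735
Lq = P₀·a^3·ρ / (3!(1-ρ)²) = 0.09735 × 9.1148 × 0.6963 / (6 × 0.09224) = 1.1164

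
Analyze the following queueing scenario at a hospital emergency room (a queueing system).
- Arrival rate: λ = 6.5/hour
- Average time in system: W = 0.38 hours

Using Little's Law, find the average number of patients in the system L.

Little's Law: L = λW
L = 6.5 × 0.38 = 2.4700 patients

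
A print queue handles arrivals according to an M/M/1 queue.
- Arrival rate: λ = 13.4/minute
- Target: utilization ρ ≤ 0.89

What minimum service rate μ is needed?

ρ = λ/μ, so μ = λ/ρ
μ ≥ 13.4/0.89 = 15.0562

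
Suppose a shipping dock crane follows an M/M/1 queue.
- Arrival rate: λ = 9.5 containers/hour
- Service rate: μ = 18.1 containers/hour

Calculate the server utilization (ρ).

Server utilization: ρ = λ/μ
ρ = 9.5/18.1 = 0.5249
The server is busy 52.49% of the time.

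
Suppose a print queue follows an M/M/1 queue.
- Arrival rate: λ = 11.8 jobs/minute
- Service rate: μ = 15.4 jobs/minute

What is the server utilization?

Server utilization: ρ = λ/μ
ρ = 11.8/15.4 = 0.7662
The server is busy 76.62% of the time.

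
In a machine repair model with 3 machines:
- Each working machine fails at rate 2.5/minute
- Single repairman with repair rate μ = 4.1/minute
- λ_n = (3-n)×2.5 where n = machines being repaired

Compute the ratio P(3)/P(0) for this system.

P(3)/P(0) = ∏_{i=0}^{3-1} λ_i/μ_{i+1}
= (3-0)×2.5/4.1 × (3-1)×2.5/4.1 × (3-2)×2.5/4.1
= 1.3603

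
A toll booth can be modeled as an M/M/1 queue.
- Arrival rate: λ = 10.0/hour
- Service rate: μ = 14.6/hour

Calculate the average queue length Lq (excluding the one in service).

ρ = λ/μ = 10.0/14.6 = 0.6849
For M/M/1: Lq = λ²/(μ(μ-λ))
Lq = 100.00/(14.6 × 4.60)
Lq = 1.4890 vehicles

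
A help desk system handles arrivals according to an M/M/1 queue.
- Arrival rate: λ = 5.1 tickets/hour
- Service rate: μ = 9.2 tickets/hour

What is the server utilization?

Server utilization: ρ = λ/μ
ρ = 5.1/9.2 = 0.5543
The server is busy 55.43% of the time.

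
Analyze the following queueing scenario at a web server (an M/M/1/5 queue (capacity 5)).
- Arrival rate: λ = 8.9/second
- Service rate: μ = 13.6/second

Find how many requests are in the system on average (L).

ρ = λ/μ = 8.9/13.6 = 0.65441
P₀ = (1-ρ)/(1-ρ^(K+1)) = (1-0.65441)/(1-0.65441^6) = 0.3456/0.9215 = 0.3750
P_K = P₀×ρ^K = 0.37505 × 0.65441^5 = 0.37505 × 0.12002 = 0.04501
L = ρ[1 - (K+1)ρ^K + Kρ^(K+1)] / [(1-ρ)(1-ρ^(K+1))]
L = 0.65441 × (1 - 6×0.12002 + 5×0.078542) / ((1 - 0.65441) × (1 - 0.078542)) = 1.3822 requests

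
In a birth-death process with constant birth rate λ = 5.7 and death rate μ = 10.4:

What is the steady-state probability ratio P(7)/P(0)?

For constant rates: P(n)/P(0) = (λ/μ)^n
P(7)/P(0) = (5.7/10.4)^7 = 0.5481^7 = 0.01486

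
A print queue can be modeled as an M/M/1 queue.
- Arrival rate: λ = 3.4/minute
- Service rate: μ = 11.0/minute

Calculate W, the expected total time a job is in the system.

First, compute utilization: ρ = λ/μ = 3.4/11.0 = 0.3091
For M/M/1: W = 1/(μ-λ)
W = 1/(11.0-3.4) = 1/7.60
W = 0.1316 minutes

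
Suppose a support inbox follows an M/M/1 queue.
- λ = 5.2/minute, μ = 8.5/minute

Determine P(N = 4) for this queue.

ρ = λ/μ = 5.2/8.5 = 0.61176
P(n) = (1-ρ)ρⁿ
P(4) = (1-0.61176) × 0.61176^4
P(4) = 0.38824 × 0.14006
P(4) = 0.05438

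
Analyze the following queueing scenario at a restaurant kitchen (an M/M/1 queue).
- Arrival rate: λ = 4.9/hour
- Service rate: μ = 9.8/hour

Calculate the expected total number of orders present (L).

ρ = λ/μ = 4.9/9.8 = 0.5000
For M/M/1: L = λ/(μ-λ)
L = 4.9/(9.8-4.9) = 4.9/4.90
L = 1.0000 orders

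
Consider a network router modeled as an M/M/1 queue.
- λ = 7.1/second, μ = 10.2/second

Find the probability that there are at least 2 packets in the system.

ρ = λ/μ = 7.1/10.2 = 0.69608
P(N ≥ n) = ρⁿ
P(N ≥ 2) = 0.69608^2
P(N ≥ 2) = 0.4845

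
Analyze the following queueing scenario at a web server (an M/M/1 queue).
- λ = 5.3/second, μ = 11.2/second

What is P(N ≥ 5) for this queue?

ρ = λ/μ = 5.3/11.2 = 0.4732
P(N ≥ n) = ρⁿ
P(N ≥ 5) = 0.4732^5
P(N ≥ 5) = 0.02373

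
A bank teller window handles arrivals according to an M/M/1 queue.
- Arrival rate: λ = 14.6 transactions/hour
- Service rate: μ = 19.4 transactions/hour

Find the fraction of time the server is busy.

Server utilization: ρ = λ/μ
ρ = 14.6/19.4 = 0.7526
The server is busy 75.26% of the time.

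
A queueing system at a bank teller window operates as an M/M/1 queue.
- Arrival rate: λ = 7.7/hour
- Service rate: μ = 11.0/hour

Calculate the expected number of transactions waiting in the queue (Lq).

ρ = λ/μ = 7.7/11.0 = 0.7000
For M/M/1: Lq = λ²/(μ(μ-λ))
Lq = 59.29/(11.0 × 3.30)
Lq = 1.6333 transactions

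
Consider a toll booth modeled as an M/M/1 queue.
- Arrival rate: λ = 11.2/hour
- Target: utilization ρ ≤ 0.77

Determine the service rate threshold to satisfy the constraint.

ρ = λ/μ, so μ = λ/ρ
μ ≥ 11.2/0.77 = 14.5455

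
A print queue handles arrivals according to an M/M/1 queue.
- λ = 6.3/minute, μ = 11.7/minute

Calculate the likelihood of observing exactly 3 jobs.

ρ = λ/μ = 6.3/11.7 = 0.53846
P(n) = (1-ρ)ρⁿ
P(3) = (1-0.53846) × 0.53846^3
P(3) = 0.46154 × 0.15612
P(3) = 0.07206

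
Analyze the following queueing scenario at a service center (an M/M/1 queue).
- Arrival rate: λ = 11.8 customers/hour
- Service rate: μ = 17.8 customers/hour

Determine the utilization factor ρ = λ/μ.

Server utilization: ρ = λ/μ
ρ = 11.8/17.8 = 0.6629
The server is busy 66.29% of the time.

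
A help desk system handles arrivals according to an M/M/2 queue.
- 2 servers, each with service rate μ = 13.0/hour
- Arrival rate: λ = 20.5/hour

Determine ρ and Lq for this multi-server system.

Traffic intensity: ρ = λ/(cμ) = 20.5/(2×13.0) = 0.7885
Since ρ = 0.7885 < 1, system is stable.
Offered load a = λ/μ = cρ = 20.5/13.0 = 1.5769
P₀ = [ Σₙ₌₀^1 aⁿ/n! + a^2/(2!(1-ρ)) ]⁻¹
Σ = a^0/0! + a^1/1! = 1.0000 + 1.5769 = 2.5769
a^2/(2!(1-ρ)) = 2.4867/(2 × 0.21154) = 5.8776
P₀ = 1/(2.5769 + 5.8776) = 0.1183
Lq = P₀·a^2·ρ / (2!(1-ρ)²) = 0.11828 × 2.4867 × 0.78846 / (2 × 0.044749) = 2.5912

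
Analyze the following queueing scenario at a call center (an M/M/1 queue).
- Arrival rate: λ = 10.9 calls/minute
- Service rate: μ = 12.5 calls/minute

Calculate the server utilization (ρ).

Server utilization: ρ = λ/μ
ρ = 10.9/12.5 = 0.8720
The server is busy 87.20% of the time.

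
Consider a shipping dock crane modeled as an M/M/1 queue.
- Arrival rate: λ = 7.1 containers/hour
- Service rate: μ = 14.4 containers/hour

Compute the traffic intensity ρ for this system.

Server utilization: ρ = λ/μ
ρ = 7.1/14.4 = 0.4931
The server is busy 49.31% of the time.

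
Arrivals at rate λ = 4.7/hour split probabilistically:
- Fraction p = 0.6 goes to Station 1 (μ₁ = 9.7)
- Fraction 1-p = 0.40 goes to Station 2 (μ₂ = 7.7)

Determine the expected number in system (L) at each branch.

Effective rates: λ₁ = 4.7×0.6 = 2.82, λ₂ = 4.7×0.40 = 1.88
Station 1: ρ₁ = 2.82/9.7 = 0.29072, L₁ = ρ₁/(1-ρ₁) = 0.29072/(1-0.29072) = 0.4099
Station 2: ρ₂ = 1.88/7.7 = 0.24416, L₂ = ρ₂/(1-ρ₂) = 0.24416/(1-0.24416) = 0.3230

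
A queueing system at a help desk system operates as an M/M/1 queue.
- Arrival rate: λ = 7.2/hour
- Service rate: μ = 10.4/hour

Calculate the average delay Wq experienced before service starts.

First, compute utilization: ρ = λ/μ = 7.2/10.4 = 0.6923
For M/M/1: Wq = λ/(μ(μ-λ))
Wq = 7.2/(10.4 × (10.4-7.2))
Wq = 7.2/(10.4 × 3.20)
Wq = 0.2163 hours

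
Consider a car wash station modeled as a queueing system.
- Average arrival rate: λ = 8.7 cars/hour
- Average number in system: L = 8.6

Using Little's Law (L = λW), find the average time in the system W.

Little's Law: L = λW, so W = L/λ
W = 8.6/8.7 = 0.9885 hours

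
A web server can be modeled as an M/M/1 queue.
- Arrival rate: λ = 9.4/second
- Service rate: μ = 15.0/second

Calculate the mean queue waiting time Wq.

First, compute utilization: ρ = λ/μ = 9.4/15.0 = 0.6267
For M/M/1: Wq = λ/(μ(μ-λ))
Wq = 9.4/(15.0 × (15.0-9.4))
Wq = 9.4/(15.0 × 5.60)
Wq = 0.1119 seconds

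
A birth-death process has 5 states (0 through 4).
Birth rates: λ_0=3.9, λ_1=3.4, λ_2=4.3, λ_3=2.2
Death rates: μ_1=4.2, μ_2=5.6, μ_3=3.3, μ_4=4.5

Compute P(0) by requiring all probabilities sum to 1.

Ratios P(n)/P(0) = (λ₀···λₙ₋₁)/(μ₁···μₙ):
P(1)/P(0) = (3.9)/(4.2) = 0.9286
P(2)/P(0) = (3.9×3.4)/(4.2×5.6) = 0.5638
P(3)/P(0) = (3.9×3.4×4.3)/(4.2×5.6×3.3) = 0.7346
P(4)/P(0) = (3.9×3.4×4.3×2.2)/(4.2×5.6×3.3×4.5) = 0.3591

Normalization: ∑ P(n) = 1
P(0) × (1.0000 + 0.9286 + 0.5638 + 0.7346 + 0.3591) = 1
P(0) × 3.5861 = 1
P(0) = 1/3.5861 = 0.2789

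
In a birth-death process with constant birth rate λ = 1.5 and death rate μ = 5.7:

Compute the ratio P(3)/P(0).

For constant rates: P(n)/P(0) = (λ/μ)^n
P(3)/P(0) = (1.5/5.7)^3 = 0.26316^3 = 0.01822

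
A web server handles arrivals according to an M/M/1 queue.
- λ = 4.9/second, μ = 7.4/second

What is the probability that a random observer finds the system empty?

ρ = λ/μ = 4.9/7.4 = 0.6622
P(0) = 1 - ρ = 1 - 0.6622 = 0.3378
The server is idle 33.78% of the time.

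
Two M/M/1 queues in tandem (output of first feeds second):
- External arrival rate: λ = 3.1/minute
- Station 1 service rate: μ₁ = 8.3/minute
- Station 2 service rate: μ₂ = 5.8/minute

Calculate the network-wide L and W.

By Jackson's theorem, each station behaves as independent M/M/1.
Station 1: ρ₁ = 3.1/8.3 = 0.3735, L₁ = ρ₁/(1-ρ₁) = λ/(μ₁-λ) = 3.1/5.20 = 0.5962
Station 2: ρ₂ = 3.1/5.8 = 0.5345, L₂ = ρ₂/(1-ρ₂) = λ/(μ₂-λ) = 3.1/2.70 = 1.1481
Total: L = L₁ + L₂ = 0.5962 + 1.1481 = 1.7443
W = L/λ = 1.7443/3.1 = 0.5627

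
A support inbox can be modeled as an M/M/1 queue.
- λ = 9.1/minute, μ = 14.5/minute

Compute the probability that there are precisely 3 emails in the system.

ρ = λ/μ = 9.1/14.5 = 0.627586
P(n) = (1-ρ)ρⁿ
P(3) = (1-0.627586) × 0.627586^3
P(3) = 0.37241 × 0.24718
P(3) = 0.09205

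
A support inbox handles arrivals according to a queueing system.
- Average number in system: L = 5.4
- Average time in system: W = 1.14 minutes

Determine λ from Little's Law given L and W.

Little's Law: L = λW, so λ = L/W
λ = 5.4/1.14 = 4.7368 emails/minute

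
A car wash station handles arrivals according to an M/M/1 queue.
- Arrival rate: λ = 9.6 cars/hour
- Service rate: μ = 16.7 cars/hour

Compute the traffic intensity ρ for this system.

Server utilization: ρ = λ/μ
ρ = 9.6/16.7 = 0.5749
The server is busy 57.49% of the time.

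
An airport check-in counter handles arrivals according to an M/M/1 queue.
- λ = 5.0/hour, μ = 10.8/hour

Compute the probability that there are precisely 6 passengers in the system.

ρ = λ/μ = 5.0/10.8 = 0.46296
P(n) = (1-ρ)ρⁿ
P(6) = (1-0.46296) × 0.46296^6
P(6) = 0.53704 × 0.0098460
P(6) = 0.005288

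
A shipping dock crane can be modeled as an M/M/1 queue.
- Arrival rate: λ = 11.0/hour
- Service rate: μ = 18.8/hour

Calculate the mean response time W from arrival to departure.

First, compute utilization: ρ = λ/μ = 11.0/18.8 = 0.5851
For M/M/1: W = 1/(μ-λ)
W = 1/(18.8-11.0) = 1/7.80
W = 0.1282 hours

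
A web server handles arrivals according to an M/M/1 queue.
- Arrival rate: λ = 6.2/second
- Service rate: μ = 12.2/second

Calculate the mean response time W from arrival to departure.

First, compute utilization: ρ = λ/μ = 6.2/12.2 = 0.5082
For M/M/1: W = 1/(μ-λ)
W = 1/(12.2-6.2) = 1/6.00
W = 0.1667 seconds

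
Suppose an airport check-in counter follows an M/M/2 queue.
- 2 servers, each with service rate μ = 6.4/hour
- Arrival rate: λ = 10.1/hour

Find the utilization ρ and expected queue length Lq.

Traffic intensity: ρ = λ/(cμ) = 10.1/(2×6.4) = 0.7891
Since ρ = 0.7891 < 1, system is stable.
Offered load a = λ/μ = cρ = 10.1/6.4 = 1.5781
P₀ = [ Σₙ₌₀^1 aⁿ/n! + a^2/(2!(1-ρ)) ]⁻¹
Σ = a^0/0! + a^1/1! = 1.0000 + 1.5781 = 2.5781
a^2/(2!(1-ρ)) = 2.490479/(2 × 0.2109375) = 5.9034
P₀ = 1/(2.5781 + 5.9034) = 0.1179
Lq = P₀·a^2·ρ / (2!(1-ρ)²) = 0.117904 × 2.49048 × 0.789062 / (2 × 0.0444946) = 2.6037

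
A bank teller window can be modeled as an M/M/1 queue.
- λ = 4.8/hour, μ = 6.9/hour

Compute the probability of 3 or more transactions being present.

ρ = λ/μ = 4.8/6.9 = 0.69565
P(N ≥ n) = ρⁿ
P(N ≥ 3) = 0.69565^3
P(N ≥ 3) = 0.3366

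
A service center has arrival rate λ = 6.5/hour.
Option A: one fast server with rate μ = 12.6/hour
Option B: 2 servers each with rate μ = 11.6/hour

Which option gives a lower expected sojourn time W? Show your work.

Option A: single server μ = 12.6 (M/M/1)
  ρ_A = 6.5/12.6 = 0.5159
  W_A = 1/(μ-λ) = 1/(12.6-6.5) = 1/6.10 = 0.1639

Option B: 2 servers μ = 11.6 (M/M/2)
  ρ_B = λ/(cμ) = 6.5/(2×11.6) = 0.2802
  Offered load a = λ/μ = cρ = 6.5/11.6 = 0.5603
  P₀ = [ Σₙ₌₀^1 aⁿ/n! + a^2/(2!(1-ρ)) ]⁻¹
  Σ = a^0/0! + a^1/1! = 1.0000 + 0.5603 = 1.5603
  a^2/(2!(1-ρ)) = 0.3140/(2 × 0.7198) = 0.2181
  P₀ = 1/(1.5603 + 0.2181) = 0.5623
  Lq = P₀·a^2·ρ / (2!(1-ρ)²) = 0.56229 × 0.31399 × 0.28017 / (2 × 0.51815) = 0.04773
  Wq_B = Lq/λ = 0.04773/6.5 = 0.007343
  W_B = Wq_B + 1/μ = 0.007343 + 0.08621 = 0.09355

Since W_B = 0.09355 < W_A = 0.1639, Option B (multiple servers) has the shorter time in system.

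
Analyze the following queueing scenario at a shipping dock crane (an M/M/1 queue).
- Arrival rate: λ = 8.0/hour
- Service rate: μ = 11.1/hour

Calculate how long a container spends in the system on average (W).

First, compute utilization: ρ = λ/μ = 8.0/11.1 = 0.7207
For M/M/1: W = 1/(μ-λ)
W = 1/(11.1-8.0) = 1/3.10
W = 0.3226 hours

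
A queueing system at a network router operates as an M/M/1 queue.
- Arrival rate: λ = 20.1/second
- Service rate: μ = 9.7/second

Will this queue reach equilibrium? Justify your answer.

Stability requires ρ = λ/(cμ) < 1
ρ = 20.1/(1 × 9.7) = 20.1/9.70 = 2.0722
Since 2.0722 ≥ 1, the system is UNSTABLE.
Queue grows without bound. Need μ > λ = 20.1.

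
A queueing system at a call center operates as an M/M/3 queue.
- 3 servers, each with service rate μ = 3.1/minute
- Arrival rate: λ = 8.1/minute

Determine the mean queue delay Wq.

Traffic intensity: ρ = λ/(cμ) = 8.1/(3×3.1) = 0.8710
Since ρ = 0.8710 < 1, system is stable.
Offered load a = λ/μ = cρ = 8.1/3.1 = 2.6129
P₀ = [ Σₙ₌₀^2 aⁿ/n! + a^3/(3!(1-ρ)) ]⁻¹
Σ = a^0/0! + a^1/1! + a^2/2! = 1.0000 + 2.6129 + 3.4136 = 7.0265
a^3/(3!(1-ρ)) = 17.83898/(6 × 0.1290323) = 23.0420
P₀ = 1/(7.0265 + 23.0420) = 0.03326
Lq = P₀·a^3·ρ / (3!(1-ρ)²) = 0.0332573 × 17.8390 × 0.870968 / (6 × 0.0166493) = 5.1726
Wq = Lq/λ = 5.1726/8.1 = 0.6386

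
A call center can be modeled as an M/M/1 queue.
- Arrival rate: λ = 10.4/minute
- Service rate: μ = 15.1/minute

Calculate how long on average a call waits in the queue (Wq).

First, compute utilization: ρ = λ/μ = 10.4/15.1 = 0.6887
For M/M/1: Wq = λ/(μ(μ-λ))
Wq = 10.4/(15.1 × (15.1-10.4))
Wq = 10.4/(15.1 × 4.70)
Wq = 0.1465 minutes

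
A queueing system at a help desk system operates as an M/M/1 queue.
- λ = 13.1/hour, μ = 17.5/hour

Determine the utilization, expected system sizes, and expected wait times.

Step 1: ρ = λ/μ = 13.1/17.5 = 0.7486
Step 2: L = λ/(μ-λ) = 13.1/4.40 = 2.9773
Step 3: Lq = λ²/(μ(μ-λ)) = 171.61/(17.5×4.40) = 2.2287
Step 4: W = 1/(μ-λ) = 1/4.40 = 0.227273
Step 5: Wq = λ/(μ(μ-λ)) = 13.1/(17.5×4.40) = 0.1701
Step 6: P(0) = 1-ρ = 0.2514
Verify: L = λW = 13.1×0.227273 = 2.9773 ✔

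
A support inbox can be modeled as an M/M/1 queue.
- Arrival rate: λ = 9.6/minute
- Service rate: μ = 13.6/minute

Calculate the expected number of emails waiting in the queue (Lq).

ρ = λ/μ = 9.6/13.6 = 0.7059
For M/M/1: Lq = λ²/(μ(μ-λ))
Lq = 92.16/(13.6 × 4.00)
Lq = 1.6941 emails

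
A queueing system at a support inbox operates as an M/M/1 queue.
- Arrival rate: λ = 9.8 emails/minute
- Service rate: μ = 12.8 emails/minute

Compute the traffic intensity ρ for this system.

Server utilization: ρ = λ/μ
ρ = 9.8/12.8 = 0.7656
The server is busy 76.56% of the time.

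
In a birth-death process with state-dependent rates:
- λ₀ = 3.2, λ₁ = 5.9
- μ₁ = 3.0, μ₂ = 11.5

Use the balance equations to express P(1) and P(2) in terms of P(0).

Balance equations:
State 0: λ₀P₀ = μ₁P₁ → P₁ = (λ₀/μ₁)P₀ = (3.2/3.0)P₀ = 1.0667P₀
State 1: P₂ = (λ₀λ₁)/(μ₁μ₂)P₀ = (3.2×5.9)/(3.0×11.5)P₀ = 0.5472P₀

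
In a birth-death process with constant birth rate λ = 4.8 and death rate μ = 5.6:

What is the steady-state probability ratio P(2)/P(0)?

For constant rates: P(n)/P(0) = (λ/μ)^n
P(2)/P(0) = (4.8/5.6)^2 = 0.85714^2 = 0.7347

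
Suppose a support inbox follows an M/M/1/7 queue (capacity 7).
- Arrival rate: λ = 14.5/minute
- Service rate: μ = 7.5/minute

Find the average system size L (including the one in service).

ρ = λ/μ = 14.5/7.5 = 1.93333
P₀ = (1-ρ)/(1-ρ^(K+1)) = (1-1.93333)/(1-1.93333^8) = -0.9333/-194.1857 = 0.004806
P_K = P₀×ρ^K = 0.004806 × 1.93333^7 = 0.004806 × 100.9583 = 0.4852
L = ρ[1 - (K+1)ρ^K + Kρ^(K+1)] / [(1-ρ)(1-ρ^(K+1))]
L = 1.93333 × (1 - 8×100.9583 + 7×195.1857) / ((1 - 1.93333) × (1 - 195.1857)) = 5.9698 emails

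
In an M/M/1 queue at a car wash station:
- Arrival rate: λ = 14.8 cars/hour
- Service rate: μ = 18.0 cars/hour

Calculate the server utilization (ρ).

Server utilization: ρ = λ/μ
ρ = 14.8/18.0 = 0.8222
The server is busy 82.22% of the time.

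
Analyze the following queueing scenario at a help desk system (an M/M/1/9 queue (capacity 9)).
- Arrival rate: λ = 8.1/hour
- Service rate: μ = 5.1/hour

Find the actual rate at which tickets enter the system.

ρ = λ/μ = 8.1/5.1 = 1.58824
P₀ = (1-ρ)/(1-ρ^(K+1)) = (1-1.58824)/(1-1.58824^10) = -0.58824/-101.1319 = 0.005817
P_K = P₀×ρ^K = 0.0058166 × 1.58824^9 = 0.0058166 × 64.3051 = 0.3740
λ_eff = λ(1-P_K) = 8.1 × (1 - 0.374033) = 8.1 × 0.625967 = 5.0703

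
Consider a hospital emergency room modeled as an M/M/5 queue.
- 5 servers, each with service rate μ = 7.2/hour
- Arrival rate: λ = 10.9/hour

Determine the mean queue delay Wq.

Traffic intensity: ρ = λ/(cμ) = 10.9/(5×7.2) = 0.3028
Since ρ = 0.3028 < 1, system is stable.
Offered load a = λ/μ = cρ = 10.9/7.2 = 1.5139
P₀ = [ Σₙ₌₀^4 aⁿ/n! + a^5/(5!(1-ρ)) ]⁻¹
Σ = a^0/0! + a^1/1! + a^2/2! + a^3/3! + a^4/4! = 1.0000 + 1.5139 + 1.1459 + 0.57827 + 0.21886 = 4.4569
a^5/(5!(1-ρ)) = 7.9519/(120 × 0.69722) = 0.09504
P₀ = 1/(4.4569 + 0.09504) = 0.2197
Lq = P₀·a^5·ρ / (5!(1-ρ)²) = 0.21968 × 7.9519 × 0.30278 / (120 × 0.48612) = 0.009067
Wq = Lq/λ = 0.009067/10.9 = 0.0008318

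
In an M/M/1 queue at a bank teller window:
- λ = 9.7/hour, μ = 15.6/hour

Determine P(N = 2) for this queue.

ρ = λ/μ = 9.7/15.6 = 0.6218
P(n) = (1-ρ)ρⁿ
P(2) = (1-0.6218) × 0.6218^2
P(2) = 0.3782 × 0.3866
P(2) = 0.1462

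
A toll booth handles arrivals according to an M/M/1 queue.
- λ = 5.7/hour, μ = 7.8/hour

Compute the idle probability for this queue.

ρ = λ/μ = 5.7/7.8 = 0.7308
P(0) = 1 - ρ = 1 - 0.7308 = 0.2692
The server is idle 26.92% of the time.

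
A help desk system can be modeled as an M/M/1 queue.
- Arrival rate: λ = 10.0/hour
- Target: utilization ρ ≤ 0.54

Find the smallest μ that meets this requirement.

ρ = λ/μ, so μ = λ/ρ
μ ≥ 10.0/0.54 = 18.5185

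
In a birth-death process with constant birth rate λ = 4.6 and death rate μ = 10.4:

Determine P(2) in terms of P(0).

For constant rates: P(n)/P(0) = (λ/μ)^n
P(2)/P(0) = (4.6/10.4)^2 = 0.4423^2 = 0.1956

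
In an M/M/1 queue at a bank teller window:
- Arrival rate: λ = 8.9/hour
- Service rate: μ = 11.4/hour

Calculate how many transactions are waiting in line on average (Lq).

ρ = λ/μ = 8.9/11.4 = 0.7807
For M/M/1: Lq = λ²/(μ(μ-λ))
Lq = 79.21/(11.4 × 2.50)
Lq = 2.7793 transactions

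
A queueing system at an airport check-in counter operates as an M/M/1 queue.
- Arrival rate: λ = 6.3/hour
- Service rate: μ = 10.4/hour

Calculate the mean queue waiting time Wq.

First, compute utilization: ρ = λ/μ = 6.3/10.4 = 0.6058
For M/M/1: Wq = λ/(μ(μ-λ))
Wq = 6.3/(10.4 × (10.4-6.3))
Wq = 6.3/(10.4 × 4.10)
Wq = 0.1477 hours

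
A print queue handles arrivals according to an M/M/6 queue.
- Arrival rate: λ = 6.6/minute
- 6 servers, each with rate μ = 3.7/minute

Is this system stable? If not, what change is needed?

Stability requires ρ = λ/(cμ) < 1
ρ = 6.6/(6 × 3.7) = 6.6/22.20 = 0.2973
Since 0.2973 < 1, the system is STABLE.
The servers are busy 29.73% of the time.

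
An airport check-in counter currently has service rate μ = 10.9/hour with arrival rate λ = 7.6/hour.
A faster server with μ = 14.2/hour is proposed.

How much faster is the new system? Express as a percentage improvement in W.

System 1: ρ₁ = 7.6/10.9 = 0.6972, W₁ = 1/(10.9-7.6) = 0.3030
System 2: ρ₂ = 7.6/14.2 = 0.5352, W₂ = 1/(14.2-7.6) = 0.1515
Improvement: (W₁-W₂)/W₁ = (0.3030-0.1515)/0.3030 = 50.00%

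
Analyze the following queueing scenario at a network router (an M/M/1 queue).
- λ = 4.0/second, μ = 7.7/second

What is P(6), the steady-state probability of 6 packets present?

ρ = λ/μ = 4.0/7.7 = 0.51948
P(n) = (1-ρ)ρⁿ
P(6) = (1-0.51948) × 0.51948^6
P(6) = 0.48052 × 0.019652
P(6) = 0.009443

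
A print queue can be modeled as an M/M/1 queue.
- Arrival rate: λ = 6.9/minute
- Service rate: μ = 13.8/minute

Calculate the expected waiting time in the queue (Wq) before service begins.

First, compute utilization: ρ = λ/μ = 6.9/13.8 = 0.5000
For M/M/1: Wq = λ/(μ(μ-λ))
Wq = 6.9/(13.8 × (13.8-6.9))
Wq = 6.9/(13.8 × 6.90)
Wq = 0.07246 minutes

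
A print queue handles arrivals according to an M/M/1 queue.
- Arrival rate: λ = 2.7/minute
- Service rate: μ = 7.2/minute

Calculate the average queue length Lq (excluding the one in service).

ρ = λ/μ = 2.7/7.2 = 0.3750
For M/M/1: Lq = λ²/(μ(μ-λ))
Lq = 7.29/(7.2 × 4.50)
Lq = 0.2250 jobs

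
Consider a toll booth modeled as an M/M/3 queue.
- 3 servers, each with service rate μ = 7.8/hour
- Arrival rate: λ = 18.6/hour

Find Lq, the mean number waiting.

Traffic intensity: ρ = λ/(cμ) = 18.6/(3×7.8) = 0.7949
Since ρ = 0.7949 < 1, system is stable.
Offered load a = λ/μ = cρ = 18.6/7.8 = 2.3846
P₀ = [ Σₙ₌₀^2 aⁿ/n! + a^3/(3!(1-ρ)) ]⁻¹
Σ = a^0/0! + a^1/1! + a^2/2! = 1.0000 + 2.3846 + 2.8432 = 6.2278
a^3/(3!(1-ρ)) = 13.5599/(6 × 0.205128) = 11.0174
P₀ = 1/(6.2278 + 11.0174) = 0.05799
Lq = P₀·a^3·ρ / (3!(1-ρ)²) = 0.057987 × 13.5599 × 0.79487 / (6 × 0.042078) = 2.4756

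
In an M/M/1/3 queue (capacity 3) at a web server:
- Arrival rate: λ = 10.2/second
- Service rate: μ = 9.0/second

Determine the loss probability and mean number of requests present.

ρ = λ/μ = 10.2/9.0 = 1.13333
P₀ = (1-ρ)/(1-ρ^(K+1)) = (1-1.13333)/(1-1.13333^4) = -0.13333/-0.64978 = 0.2052
P_K = P₀×ρ^K = 0.2052 × 1.13333^3 = 0.2052 × 1.4557 = 0.2987
Blocking probability P_3 = 0.2987 (29.87%)
L = ρ[1 - (K+1)ρ^K + Kρ^(K+1)] / [(1-ρ)(1-ρ^(K+1))]
L = 1.13333 × (1 - 4×1.4556909 + 3×1.6497781) / ((1 - 1.13333) × (1 - 1.6497781)) = 1.6558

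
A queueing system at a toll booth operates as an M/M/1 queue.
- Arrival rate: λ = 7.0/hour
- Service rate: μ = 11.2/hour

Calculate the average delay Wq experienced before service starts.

First, compute utilization: ρ = λ/μ = 7.0/11.2 = 0.6250
For M/M/1: Wq = λ/(μ(μ-λ))
Wq = 7.0/(11.2 × (11.2-7.0))
Wq = 7.0/(11.2 × 4.20)
Wq = 0.1488 hours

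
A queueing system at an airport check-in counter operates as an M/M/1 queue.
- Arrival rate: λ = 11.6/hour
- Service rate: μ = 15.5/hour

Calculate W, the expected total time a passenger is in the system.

First, compute utilization: ρ = λ/μ = 11.6/15.5 = 0.7484
For M/M/1: W = 1/(μ-λ)
W = 1/(15.5-11.6) = 1/3.90
W = 0.2564 hours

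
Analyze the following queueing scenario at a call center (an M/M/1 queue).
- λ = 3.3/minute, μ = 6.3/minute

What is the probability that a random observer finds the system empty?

ρ = λ/μ = 3.3/6.3 = 0.5238
P(0) = 1 - ρ = 1 - 0.5238 = 0.4762
The server is idle 47.62% of the time.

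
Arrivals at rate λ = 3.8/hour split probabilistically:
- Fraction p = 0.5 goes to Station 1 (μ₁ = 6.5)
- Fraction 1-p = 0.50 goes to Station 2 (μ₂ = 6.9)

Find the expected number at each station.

Effective rates: λ₁ = 3.8×0.5 = 1.9, λ₂ = 3.8×0.50 = 1.9
Station 1: ρ₁ = 1.9/6.5 = 0.2923, L₁ = ρ₁/(1-ρ₁) = 0.2923/(1-0.2923) = 0.4130
Station 2: ρ₂ = 1.9/6.9 = 0.27536, L₂ = ρ₂/(1-ρ₂) = 0.27536/(1-0.27536) = 0.3800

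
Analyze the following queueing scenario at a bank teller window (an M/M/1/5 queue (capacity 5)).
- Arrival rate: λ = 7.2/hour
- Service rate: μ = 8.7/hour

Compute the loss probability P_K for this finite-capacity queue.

ρ = λ/μ = 7.2/8.7 = 0.8276
P₀ = (1-ρ)/(1-ρ^(K+1)) = (1-0.8276)/(1-0.8276^6) = 0.1724/0.6787 = 0.2540
P_K = P₀×ρ^K = 0.25402 × 0.8276^5 = 0.25402 × 0.38824 = 0.09862
Blocking probability = 9.86%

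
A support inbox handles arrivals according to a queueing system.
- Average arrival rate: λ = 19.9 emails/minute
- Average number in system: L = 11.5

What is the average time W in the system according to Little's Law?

Little's Law: L = λW, so W = L/λ
W = 11.5/19.9 = 0.5779 minutes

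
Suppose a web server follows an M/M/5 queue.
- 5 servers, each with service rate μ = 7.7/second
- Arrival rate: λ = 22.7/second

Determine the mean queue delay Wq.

Traffic intensity: ρ = λ/(cμ) = 22.7/(5×7.7) = 0.5896
Since ρ = 0.5896 < 1, system is stable.
Offered load a = λ/μ = cρ = 22.7/7.7 = 2.9481
P₀ = [ Σₙ₌₀^4 aⁿ/n! + a^5/(5!(1-ρ)) ]⁻¹
Σ = a^0/0! + a^1/1! + a^2/2! + a^3/3! + a^4/4! = 1.0000 + 2.9481 + 4.3455 + 4.2703 + 3.1472 = 15.7111
a^5/(5!(1-ρ)) = 222.6772/(120 × 0.41039) = 4.5217
P₀ = 1/(15.7111 + 4.5217) = 0.04942
Lq = P₀·a^5·ρ / (5!(1-ρ)²) = 0.04942 × 222.6772 × 0.5896 / (120 × 0.1684) = 0.3211
Wq = Lq/λ = 0.32108/22.7 = 0.01414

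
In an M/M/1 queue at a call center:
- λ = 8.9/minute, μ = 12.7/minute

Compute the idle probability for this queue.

ρ = λ/μ = 8.9/12.7 = 0.7008
P(0) = 1 - ρ = 1 - 0.7008 = 0.2992
The server is idle 29.92% of the time.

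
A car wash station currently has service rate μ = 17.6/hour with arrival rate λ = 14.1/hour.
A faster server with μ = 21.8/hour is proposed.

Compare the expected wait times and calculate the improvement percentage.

System 1: ρ₁ = 14.1/17.6 = 0.8011, W₁ = 1/(17.6-14.1) = 0.285714
System 2: ρ₂ = 14.1/21.8 = 0.6468, W₂ = 1/(21.8-14.1) = 0.129870
Improvement: (W₁-W₂)/W₁ = (0.285714-0.129870)/0.285714 = 54.55%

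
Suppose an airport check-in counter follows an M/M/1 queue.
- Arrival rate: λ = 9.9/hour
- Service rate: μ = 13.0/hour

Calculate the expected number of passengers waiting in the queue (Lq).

ρ = λ/μ = 9.9/13.0 = 0.7615
For M/M/1: Lq = λ²/(μ(μ-λ))
Lq = 98.01/(13.0 × 3.10)
Lq = 2.4320 passengers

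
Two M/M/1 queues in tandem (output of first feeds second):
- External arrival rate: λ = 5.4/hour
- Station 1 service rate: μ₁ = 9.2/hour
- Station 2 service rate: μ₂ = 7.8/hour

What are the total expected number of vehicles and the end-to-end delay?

By Jackson's theorem, each station behaves as independent M/M/1.
Station 1: ρ₁ = 5.4/9.2 = 0.5870, L₁ = ρ₁/(1-ρ₁) = λ/(μ₁-λ) = 5.4/3.80 = 1.4211
Station 2: ρ₂ = 5.4/7.8 = 0.6923, L₂ = ρ₂/(1-ρ₂) = λ/(μ₂-λ) = 5.4/2.40 = 2.2500
Total: L = L₁ + L₂ = 1.4211 + 2.2500 = 3.6711
W = L/λ = 3.6711/5.4 = 0.6798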